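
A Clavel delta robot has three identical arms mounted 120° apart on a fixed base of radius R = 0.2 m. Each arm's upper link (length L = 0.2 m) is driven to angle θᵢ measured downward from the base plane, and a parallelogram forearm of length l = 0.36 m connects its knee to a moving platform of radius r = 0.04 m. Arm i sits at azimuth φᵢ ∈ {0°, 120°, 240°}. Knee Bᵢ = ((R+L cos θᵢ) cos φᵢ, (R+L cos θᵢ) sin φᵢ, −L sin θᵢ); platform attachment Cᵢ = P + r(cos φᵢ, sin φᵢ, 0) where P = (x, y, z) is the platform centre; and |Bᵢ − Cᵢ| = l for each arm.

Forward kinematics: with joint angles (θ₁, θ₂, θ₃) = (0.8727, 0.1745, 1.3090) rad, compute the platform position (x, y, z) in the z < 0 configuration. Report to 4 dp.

φ1=0.0°: virtual centre (0.2886, 0.0000, -0.1532), radius l
φ2=120.0°: virtual centre (-0.1785, 0.3091, -0.0347), radius l
S3 = (0.2118·cos240.0°, 0.2118·sin240.0°, -0.1932) = (-0.1059, -0.1834, -0.1932)
eliminate P² terms by subtracting sphere 1 from 2 and 3
plane₁₂: -0.9341x+0.6183y+0.2370z = 0.0219
Cramer: x(z) = 0.0086+0.0452z;  y(z) = 0.0484-0.3151z
sphere 1 gives Az²+Bz+C=0 with A=1.1013, B=0.2506, C=-0.0254;  B²−4AC=0.1748;  roots -0.3036, 0.0760;  negative root z = -0.3036
x = -0.0051, y = 0.1441

(-0.0051, 0.1441, -0.3036)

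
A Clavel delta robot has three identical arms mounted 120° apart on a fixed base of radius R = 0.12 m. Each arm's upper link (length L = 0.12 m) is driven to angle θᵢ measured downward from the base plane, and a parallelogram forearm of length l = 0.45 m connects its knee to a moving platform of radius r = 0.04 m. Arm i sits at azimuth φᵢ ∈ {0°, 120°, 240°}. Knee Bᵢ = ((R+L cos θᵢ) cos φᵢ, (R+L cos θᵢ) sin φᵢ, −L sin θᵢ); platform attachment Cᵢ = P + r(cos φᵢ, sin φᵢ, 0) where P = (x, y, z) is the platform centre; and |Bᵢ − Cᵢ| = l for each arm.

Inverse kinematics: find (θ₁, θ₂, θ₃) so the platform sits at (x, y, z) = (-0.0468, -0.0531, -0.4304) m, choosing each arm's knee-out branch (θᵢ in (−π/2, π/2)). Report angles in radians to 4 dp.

φ1=0.0° → target in arm frame (-0.0468, -0.0531)
  A=0.1268, B=-0.4304, C=(l²−L²−A²−y'²−z²)/(2L)=-0.0668
  √(A²+B²)=0.4487;  θ1 = -1.2843+1.7203 ≈ 0.4360
φ2=120.0° → target in arm frame (-0.0226, 0.0671)
  e−x'=0.1026;  (l²−L²−(e−x')²−y'²−z²)/2L = -0.0507
  γ=atan2(-0.4304,0.1026)=-1.3368;  ψ=arccos(-0.1146)=1.6856;  θ2=γ+ψ≈0.3488
rotate P by −φ3: (0.0694, -0.0140, -0.4304)
  e−x'=0.0106;  (l²−L²−(e−x')²−y'²−z²)/2L = 0.0106
  γ=atan2(-0.4304,0.0106)=-1.5461;  ψ=arccos(0.0247)=1.5461;  θ3=γ+ψ≈0.0000

θ₁ = 0.4360, θ₂ = 0.3488, θ₃ = 0.0000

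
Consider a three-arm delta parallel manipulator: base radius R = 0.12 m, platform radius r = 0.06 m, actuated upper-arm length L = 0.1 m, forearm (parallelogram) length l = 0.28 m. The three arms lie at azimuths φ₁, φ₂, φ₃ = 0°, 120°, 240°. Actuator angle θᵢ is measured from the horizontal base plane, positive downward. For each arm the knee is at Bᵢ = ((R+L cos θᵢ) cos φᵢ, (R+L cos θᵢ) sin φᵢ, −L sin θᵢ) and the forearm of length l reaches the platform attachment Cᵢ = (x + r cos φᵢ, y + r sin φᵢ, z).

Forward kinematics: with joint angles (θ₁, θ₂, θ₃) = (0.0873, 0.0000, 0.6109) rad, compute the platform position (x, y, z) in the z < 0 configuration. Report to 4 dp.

(0.0252, 0.0592, -0.2471)

φ1=0.0°: virtual centre (0.1596, 0.0000, -0.0087), radius l
O2 = (0.1600·cos120.0°, 0.1600·sin120.0°, 0.0000) = (-0.0800, 0.1386, 0.0000)
φ3=240.0°: virtual centre (-0.0710, -0.1229, -0.0574), radius l
eliminate P² terms by subtracting sphere 1 from 2 and 3
[-0.4792 0.2771 0.0174]·P = 0.0000;  [-0.4612 -0.2458 -0.0973]·P = -0.0021
Cramer: x(z) = 0.0024-0.0923z;  y(z) = 0.0042-0.2226z
sphere 1 gives Az²+Bz+C=0 with A=1.0581, B=0.0446, C=-0.0536;  B²−4AC=0.2287;  roots -0.2471, 0.2049;  negative root z = -0.2471
x = 0.0252, y = 0.0592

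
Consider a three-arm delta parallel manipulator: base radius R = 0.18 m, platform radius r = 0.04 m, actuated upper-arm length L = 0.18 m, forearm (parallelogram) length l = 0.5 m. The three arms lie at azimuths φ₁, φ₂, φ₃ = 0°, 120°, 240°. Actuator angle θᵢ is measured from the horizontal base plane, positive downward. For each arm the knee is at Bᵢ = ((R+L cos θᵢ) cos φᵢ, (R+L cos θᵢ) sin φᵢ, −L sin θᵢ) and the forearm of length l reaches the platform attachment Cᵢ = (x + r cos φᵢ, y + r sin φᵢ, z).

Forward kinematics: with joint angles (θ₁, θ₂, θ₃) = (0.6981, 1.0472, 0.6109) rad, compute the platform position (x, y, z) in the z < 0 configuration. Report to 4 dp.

(0.0301, -0.0835, -0.5419)

arm 1 at φ=0.0°: (R−r)+L cos θ1 = 0.2779;  O1 = (0.2779, 0.0000, -0.1157)
O2 = (0.2300·cos120.0°, 0.2300·sin120.0°, -0.1559) = (-0.1150, 0.1992, -0.1559)
arm 3 at φ=240.0°: (R−r)+L cos θ3 = 0.2874;  O3 = (-0.1437, -0.2489, -0.1032)
eliminate P² terms by subtracting sphere 1 from 2 and 3
plane₁₂: -0.7858x+0.3984y+-0.0804z = -0.0134
Cramer: x(z) = 0.0077-0.0414z;  y(z) = -0.0184+0.1201z
sphere 1 gives Az²+Bz+C=0 with A=1.0161, B=0.2493, C=-0.1633;  B²−4AC=0.7258;  roots -0.5419, 0.2965;  negative root z = -0.5419
x = 0.0301, y = -0.0835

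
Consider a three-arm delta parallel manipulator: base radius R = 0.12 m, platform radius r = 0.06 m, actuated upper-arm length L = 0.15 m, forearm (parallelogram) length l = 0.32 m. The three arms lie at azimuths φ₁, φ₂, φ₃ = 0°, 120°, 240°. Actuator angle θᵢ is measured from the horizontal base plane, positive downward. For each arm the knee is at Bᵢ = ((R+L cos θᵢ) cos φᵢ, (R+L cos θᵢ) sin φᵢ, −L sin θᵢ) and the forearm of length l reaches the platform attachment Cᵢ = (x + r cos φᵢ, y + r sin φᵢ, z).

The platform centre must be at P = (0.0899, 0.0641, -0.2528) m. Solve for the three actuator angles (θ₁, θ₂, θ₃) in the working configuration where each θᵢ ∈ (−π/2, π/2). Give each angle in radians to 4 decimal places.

φ1=0.0° → target in arm frame (0.0899, 0.0641)
  e−x'=-0.0299;  (l²−L²−(e−x')²−y'²−z²)/2L = 0.0366
  γ=atan2(-0.2528,-0.0299)=-1.6885;  ψ=arccos(0.1439)=1.4264;  θ1=γ+ψ≈-0.2621
φ2=120.0° → target in arm frame (0.0106, -0.1099)
  A cos θ + B sin θ = C:  0.0494·cos θ + -0.2528·sin θ = 0.0049
  θ2 = atan2(B,A) + arccos(C/0.2576) = 0.1741
rotate P by −φ3: (-0.1005, 0.0458, -0.2528)
  A cos θ + B sin θ = C:  0.1605·cos θ + -0.2528·sin θ = -0.0395
  γ=atan2(-0.2528,0.1605)=-1.0052;  ψ=arccos(-0.1320)=1.7031;  θ3=γ+ψ≈0.6979

θ₁ = -0.2621, θ₂ = 0.1741, θ₃ = 0.6979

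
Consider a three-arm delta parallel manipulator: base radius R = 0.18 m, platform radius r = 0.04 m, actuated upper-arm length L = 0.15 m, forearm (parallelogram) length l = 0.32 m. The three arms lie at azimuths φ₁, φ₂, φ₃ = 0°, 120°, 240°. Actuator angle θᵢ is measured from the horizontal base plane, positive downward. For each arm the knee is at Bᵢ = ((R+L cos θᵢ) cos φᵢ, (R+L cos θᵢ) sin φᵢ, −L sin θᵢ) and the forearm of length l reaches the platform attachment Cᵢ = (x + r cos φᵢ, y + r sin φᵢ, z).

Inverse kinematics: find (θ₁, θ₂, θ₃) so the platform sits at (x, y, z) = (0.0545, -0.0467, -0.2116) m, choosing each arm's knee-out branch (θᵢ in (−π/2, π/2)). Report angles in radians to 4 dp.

φ1=0.0° → target in arm frame (0.0545, -0.0467)
  e−x'=0.0855;  (l²−L²−(e−x')²−y'²−z²)/2L = 0.0854
  θ1 = atan2(B,A) + arccos(C/0.2282) = 0.0002
rotate P by −φ2: (-0.0677, -0.0238, -0.2116)
  A=0.2077, B=-0.2116, C=(l²−L²−A²−y'²−z²)/(2L)=-0.0286
  γ=atan2(-0.2116,0.2077)=-0.7947;  ψ=arccos(-0.0965)=1.6674;  θ2=γ+ψ≈0.8727
arm 3 (φ=240.0°): x'=0.0132, y'=0.0705
  e−x'=0.1268;  (l²−L²−(e−x')²−y'²−z²)/2L = 0.0469
  γ=atan2(-0.2116,0.1268)=-1.0309;  ψ=arccos(0.1901)=1.3795;  θ3=γ+ψ≈0.3486

θ₁ = 0.0002, θ₂ = 0.8727, θ₃ = 0.3486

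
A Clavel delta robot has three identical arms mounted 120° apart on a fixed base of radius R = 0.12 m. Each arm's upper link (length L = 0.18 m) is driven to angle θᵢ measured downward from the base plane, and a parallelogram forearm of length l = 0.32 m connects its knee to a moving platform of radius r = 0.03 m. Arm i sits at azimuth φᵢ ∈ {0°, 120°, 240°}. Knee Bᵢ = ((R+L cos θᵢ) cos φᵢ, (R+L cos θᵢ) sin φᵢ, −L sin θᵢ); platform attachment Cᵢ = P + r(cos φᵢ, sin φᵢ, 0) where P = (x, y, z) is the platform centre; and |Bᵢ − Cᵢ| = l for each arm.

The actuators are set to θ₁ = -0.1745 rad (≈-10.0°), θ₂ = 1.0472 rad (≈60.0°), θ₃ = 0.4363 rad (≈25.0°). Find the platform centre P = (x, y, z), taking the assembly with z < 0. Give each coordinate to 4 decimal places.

(0.1117, -0.0789, -0.2371)

arm 1 at φ=0.0°: (R−r)+L cos θ1 = 0.2673;  S1 = (0.2673, 0.0000, 0.0313)
arm 2 at φ=120.0°: (R−r)+L cos θ2 = 0.1800;  S2 = (-0.0900, 0.1559, -0.1559)
S3 = (0.2531·cos240.0°, 0.2531·sin240.0°, -0.0761) = (-0.1266, -0.2192, -0.0761)
|S₂|²−|S₁|² = -0.0157;  |S₃|²−|S₁|² = -0.0025
linear system: -0.7145x+0.3118y = -0.0157−-0.3743z; -0.7877x+-0.4384y = -0.0025−-0.2146z
det = 0.5589;  x = 0.0137+-0.4134z,  y = -0.0189+0.2531z
quadratic in z: (1.2349)z²+(0.1375)z+(-0.0368)=0, √Δ=0.4479 → z ∈ {-0.2371, 0.1257}; z = -0.2371 (taking z<0)
x = 0.1117, y = -0.0789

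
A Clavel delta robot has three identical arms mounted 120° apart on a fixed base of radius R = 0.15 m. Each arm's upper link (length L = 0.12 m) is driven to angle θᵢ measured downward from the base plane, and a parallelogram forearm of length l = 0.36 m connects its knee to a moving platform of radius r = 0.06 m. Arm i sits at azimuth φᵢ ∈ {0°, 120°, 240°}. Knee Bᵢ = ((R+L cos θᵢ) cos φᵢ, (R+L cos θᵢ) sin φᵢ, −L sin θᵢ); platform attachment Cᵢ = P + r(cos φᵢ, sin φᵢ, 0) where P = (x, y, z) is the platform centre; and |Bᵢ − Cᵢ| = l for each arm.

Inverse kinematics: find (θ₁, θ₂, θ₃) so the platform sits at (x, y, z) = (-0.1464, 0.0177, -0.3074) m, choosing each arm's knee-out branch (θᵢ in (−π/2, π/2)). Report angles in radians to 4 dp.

θ₁ = 1.0468, θ₂ = -0.0874, θ₃ = 0.0869

φ1=0.0° → target in arm frame (-0.1464, 0.0177)
  A cos θ + B sin θ = C:  0.2364·cos θ + -0.3074·sin θ = -0.1479
  θ1 = atan2(B,A) + arccos(C/0.3878) = 1.0468
arm 2 (φ=120.0°): x'=0.0885, y'=0.1179
  A=0.0015, B=-0.3074, C=(l²−L²−A²−y'²−z²)/(2L)=0.0283
  √(A²+B²)=0.3074;  θ2 = -1.5660+1.4786 ≈ -0.0874
rotate P by −φ3: (0.0579, -0.1356, -0.3074)
  e−x'=0.0321;  (l²−L²−(e−x')²−y'²−z²)/2L = 0.0053
  √(A²+B²)=0.3091;  θ3 = -1.4667+1.5536 ≈ 0.0869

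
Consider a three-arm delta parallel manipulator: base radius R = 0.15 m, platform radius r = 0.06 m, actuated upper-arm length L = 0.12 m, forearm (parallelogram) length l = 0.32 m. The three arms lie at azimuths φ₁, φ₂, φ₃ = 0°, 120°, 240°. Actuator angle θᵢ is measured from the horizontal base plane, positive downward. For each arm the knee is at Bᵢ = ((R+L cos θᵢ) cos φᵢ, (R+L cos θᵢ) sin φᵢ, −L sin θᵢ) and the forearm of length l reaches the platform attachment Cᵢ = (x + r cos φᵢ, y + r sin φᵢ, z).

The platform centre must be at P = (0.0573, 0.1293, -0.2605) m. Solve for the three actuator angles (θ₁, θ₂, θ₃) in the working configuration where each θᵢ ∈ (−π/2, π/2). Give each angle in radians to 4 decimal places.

θ₁ = 0.0875, θ₂ = -0.0871, θ₃ = 1.1345

arm 1 (φ=0.0°): x'=0.0573, y'=0.1293
  e−x'=0.0327;  (l²−L²−(e−x')²−y'²−z²)/2L = 0.0098
  γ=atan2(-0.2605,0.0327)=-1.4459;  ψ=arccos(0.0373)=1.5335;  θ1=γ+ψ≈0.0875
φ2=120.0° → target in arm frame (0.0833, -0.1143)
  A=0.0067, B=-0.2605, C=(l²−L²−A²−y'²−z²)/(2L)=0.0293
  γ=atan2(-0.2605,0.0067)=-1.5452;  ψ=arccos(0.1125)=1.4580;  θ2=γ+ψ≈-0.0871
φ3=240.0° → target in arm frame (-0.1406, -0.0150)
  A cos θ + B sin θ = C:  0.2306·cos θ + -0.2605·sin θ = -0.1386
  γ=atan2(-0.2605,0.2306)=-0.8461;  ψ=arccos(-0.3985)=1.9807;  θ3=γ+ψ≈1.1345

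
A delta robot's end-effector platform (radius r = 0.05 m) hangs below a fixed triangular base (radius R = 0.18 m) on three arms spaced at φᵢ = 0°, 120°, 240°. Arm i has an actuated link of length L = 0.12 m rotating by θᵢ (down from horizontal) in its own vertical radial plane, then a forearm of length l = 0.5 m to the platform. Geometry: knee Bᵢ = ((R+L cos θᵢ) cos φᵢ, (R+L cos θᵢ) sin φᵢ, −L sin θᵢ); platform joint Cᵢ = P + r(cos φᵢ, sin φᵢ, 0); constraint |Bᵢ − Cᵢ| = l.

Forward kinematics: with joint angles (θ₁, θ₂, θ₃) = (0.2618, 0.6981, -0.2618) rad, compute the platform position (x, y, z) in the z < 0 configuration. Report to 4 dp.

φ1=0.0°: virtual centre (0.2459, 0.0000, -0.0311), radius l
O2 = (0.2219·cos120.0°, 0.2219·sin120.0°, -0.0771) = (-0.1110, 0.1922, -0.0771)
O3 = (0.2459·cos240.0°, 0.2459·sin240.0°, 0.0311) = (-0.1230, -0.2130, 0.0311)
|O₂|²−|O₁|² = -0.0062;  |O₃|²−|O₁|² = 0.0000
[-0.7137 0.3844 -0.0921]·P = -0.0062;  [-0.7377 -0.4259 0.1242]·P = 0.0000
Cramer: x(z) = 0.0045+0.0145z;  y(z) = -0.0078+0.2666z
quadratic in z: (1.0713)z²+(0.0510)z+(-0.1907)=0, √Δ=0.9054 → z ∈ {-0.4464, 0.3988}; z = -0.4464 (taking z<0)
x = -0.0019, y = -0.1268

(-0.0019, -0.1268, -0.4464)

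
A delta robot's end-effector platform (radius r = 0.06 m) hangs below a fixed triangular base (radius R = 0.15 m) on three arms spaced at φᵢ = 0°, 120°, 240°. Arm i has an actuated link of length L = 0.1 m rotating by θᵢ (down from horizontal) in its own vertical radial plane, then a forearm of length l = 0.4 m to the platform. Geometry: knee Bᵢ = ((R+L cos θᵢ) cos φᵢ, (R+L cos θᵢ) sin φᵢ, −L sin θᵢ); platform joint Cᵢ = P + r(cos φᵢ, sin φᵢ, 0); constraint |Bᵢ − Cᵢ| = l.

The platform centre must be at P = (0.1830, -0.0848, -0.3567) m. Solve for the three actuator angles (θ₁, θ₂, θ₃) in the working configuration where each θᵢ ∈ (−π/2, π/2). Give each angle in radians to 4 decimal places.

θ₁ = -0.3491, θ₂ = 1.3089, θ₃ = 0.6976

φ1=0.0° → target in arm frame (0.1830, -0.0848)
  A cos θ + B sin θ = C:  -0.0930·cos θ + -0.3567·sin θ = 0.0346
  θ1 = atan2(B,A) + arccos(C/0.3686) = -0.3491
arm 2 (φ=120.0°): x'=-0.1649, y'=-0.1161
  e−x'=0.2549;  (l²−L²−(e−x')²−y'²−z²)/2L = -0.2785
  θ2 = atan2(B,A) + arccos(C/0.4384) = 1.3089
φ3=240.0° → target in arm frame (-0.0181, 0.2009)
  A cos θ + B sin θ = C:  0.1081·cos θ + -0.3567·sin θ = -0.1463
  √(A²+B²)=0.3727;  θ3 = -1.2766+1.9743 ≈ 0.6976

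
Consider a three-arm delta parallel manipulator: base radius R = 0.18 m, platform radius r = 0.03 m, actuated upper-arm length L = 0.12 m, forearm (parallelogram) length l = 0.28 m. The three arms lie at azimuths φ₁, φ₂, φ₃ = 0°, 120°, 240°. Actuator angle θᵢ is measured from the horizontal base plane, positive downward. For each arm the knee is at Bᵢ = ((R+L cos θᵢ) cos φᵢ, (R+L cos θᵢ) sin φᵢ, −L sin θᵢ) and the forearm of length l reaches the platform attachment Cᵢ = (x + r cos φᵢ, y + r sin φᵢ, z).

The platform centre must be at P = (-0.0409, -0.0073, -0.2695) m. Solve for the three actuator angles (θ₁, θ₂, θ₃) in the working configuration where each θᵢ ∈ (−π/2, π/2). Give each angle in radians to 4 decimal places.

arm 1 (φ=0.0°): x'=-0.0409, y'=-0.0073
  A=0.1909, B=-0.2695, C=(l²−L²−A²−y'²−z²)/(2L)=-0.1880
  γ=atan2(-0.2695,0.1909)=-0.9545;  ψ=arccos(-0.5693)=2.1765;  θ1=γ+ψ≈1.2220
rotate P by −φ2: (0.0141, 0.0391, -0.2695)
  e−x'=0.1359;  (l²−L²−(e−x')²−y'²−z²)/2L = -0.1192
  θ2 = atan2(B,A) + arccos(C/0.3018) = 0.8731
φ3=240.0° → target in arm frame (0.0268, -0.0318)
  A=0.1232, B=-0.2695, C=(l²−L²−A²−y'²−z²)/(2L)=-0.1034
  √(A²+B²)=0.2963;  θ3 = -1.1419+1.9274 ≈ 0.7854

θ₁ = 1.2220, θ₂ = 0.8731, θ₃ = 0.7854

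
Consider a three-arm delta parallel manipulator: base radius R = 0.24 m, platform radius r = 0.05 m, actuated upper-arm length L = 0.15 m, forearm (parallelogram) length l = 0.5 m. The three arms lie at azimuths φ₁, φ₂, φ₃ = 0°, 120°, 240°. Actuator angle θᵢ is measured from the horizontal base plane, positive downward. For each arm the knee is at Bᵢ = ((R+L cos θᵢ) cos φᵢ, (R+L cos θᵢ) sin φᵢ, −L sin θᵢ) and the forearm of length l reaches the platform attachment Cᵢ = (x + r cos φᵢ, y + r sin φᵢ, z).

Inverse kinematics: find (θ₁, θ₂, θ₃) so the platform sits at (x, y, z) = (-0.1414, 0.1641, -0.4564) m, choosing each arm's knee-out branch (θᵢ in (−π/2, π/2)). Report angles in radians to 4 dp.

θ₁ = 1.3961, θ₂ = -0.1746, θ₃ = 1.1346

φ1=0.0° → target in arm frame (-0.1414, 0.1641)
  A=0.3314, B=-0.4564, C=(l²−L²−A²−y'²−z²)/(2L)=-0.3919
  γ=atan2(-0.4564,0.3314)=-0.9428;  ψ=arccos(-0.6947)=2.3389;  θ1=γ+ψ≈1.3961
rotate P by −φ2: (0.2128, 0.0404, -0.4564)
  A cos θ + B sin θ = C:  -0.0228·cos θ + -0.4564·sin θ = 0.0568
  γ=atan2(-0.4564,-0.0228)=-1.6207;  ψ=arccos(0.1243)=1.4461;  θ2=γ+ψ≈-0.1746
rotate P by −φ3: (-0.0714, -0.2045, -0.4564)
  A=0.2614, B=-0.4564, C=(l²−L²−A²−y'²−z²)/(2L)=-0.3032
  γ=atan2(-0.4564,0.2614)=-1.0506;  ψ=arccos(-0.5765)=2.1852;  θ3=γ+ψ≈1.1346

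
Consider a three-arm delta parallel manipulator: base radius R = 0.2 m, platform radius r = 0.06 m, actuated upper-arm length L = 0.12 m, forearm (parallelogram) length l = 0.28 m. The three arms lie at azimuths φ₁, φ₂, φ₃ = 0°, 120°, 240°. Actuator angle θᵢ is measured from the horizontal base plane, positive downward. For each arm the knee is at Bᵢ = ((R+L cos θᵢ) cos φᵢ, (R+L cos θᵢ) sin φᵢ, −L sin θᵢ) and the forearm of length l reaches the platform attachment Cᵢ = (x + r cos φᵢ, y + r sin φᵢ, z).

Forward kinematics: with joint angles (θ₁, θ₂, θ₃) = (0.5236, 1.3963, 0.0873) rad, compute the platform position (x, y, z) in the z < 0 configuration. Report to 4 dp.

(0.0287, -0.1030, -0.2065)

φ1=0.0°: virtual centre (0.2439, 0.0000, -0.0600), radius l
φ2=120.0°: virtual centre (-0.0804, 0.1393, -0.1182), radius l
arm 3 at φ=240.0°: ρ3 = 0.2595;  centre 3 = (-0.1298, -0.2248, -0.0105)
|centre ₂|²−|centre ₁|² = -0.0233;  |centre ₃|²−|centre ₁|² = 0.0044
linear system: -0.6487x+0.2786y = -0.0233−-0.1164z; -0.7474x+-0.4495y = 0.0044−0.0991z
det = 0.4998;  x = 0.0185+-0.0494z,  y = -0.0405+0.3026z
into |P−centre ₁|² = l²: 1.0940z² + 0.1178z + -0.0223 = 0;  Δ = 0.1116;  z = -0.2065 or 0.0989 → z<0 root = -0.2065
x = 0.0287, y = -0.1030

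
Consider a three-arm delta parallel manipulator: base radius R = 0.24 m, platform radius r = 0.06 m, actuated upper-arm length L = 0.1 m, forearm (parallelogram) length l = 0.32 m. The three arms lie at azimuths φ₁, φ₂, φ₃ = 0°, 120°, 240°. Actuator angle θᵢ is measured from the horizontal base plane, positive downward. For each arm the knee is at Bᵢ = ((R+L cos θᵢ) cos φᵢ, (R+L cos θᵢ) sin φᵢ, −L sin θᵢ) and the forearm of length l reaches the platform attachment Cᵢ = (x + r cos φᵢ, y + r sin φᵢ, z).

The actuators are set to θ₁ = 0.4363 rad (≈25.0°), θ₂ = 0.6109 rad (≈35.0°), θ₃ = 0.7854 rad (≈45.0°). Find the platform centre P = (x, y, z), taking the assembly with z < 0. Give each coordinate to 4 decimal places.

φ1=0.0°: virtual centre (0.2706, 0.0000, -0.0423), radius l
φ2=120.0°: virtual centre (-0.1310, 0.2268, -0.0574), radius l
arm 3 at φ=240.0°: ρ3 = 0.2507;  centre 3 = (-0.1254, -0.2171, -0.0707)
subtract pairs → two planes through P
plane₁₂: -0.8032x+0.4536y+-0.0302z = -0.0031
det = 0.7081;  x = 0.0065+-0.0550z,  y = 0.0046+-0.0308z
sphere 1 gives Az²+Bz+C=0 with A=1.0040, B=0.1133, C=-0.0308;  B²−4AC=0.1367;  roots -0.2405, 0.1277;  negative root z = -0.2405
x = 0.0197, y = 0.0120

(0.0197, 0.0120, -0.2405)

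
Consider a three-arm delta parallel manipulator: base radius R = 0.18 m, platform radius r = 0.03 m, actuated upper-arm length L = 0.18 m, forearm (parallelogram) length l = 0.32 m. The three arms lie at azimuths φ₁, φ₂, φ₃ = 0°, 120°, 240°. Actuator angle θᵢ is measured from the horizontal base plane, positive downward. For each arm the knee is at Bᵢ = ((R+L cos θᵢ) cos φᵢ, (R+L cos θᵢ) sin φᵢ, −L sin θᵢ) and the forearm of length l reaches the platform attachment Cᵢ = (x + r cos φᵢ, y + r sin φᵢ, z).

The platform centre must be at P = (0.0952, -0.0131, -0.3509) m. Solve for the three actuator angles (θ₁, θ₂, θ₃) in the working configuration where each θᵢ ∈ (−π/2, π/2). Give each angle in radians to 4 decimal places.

θ₁ = 0.6109, θ₂ = 1.3090, θ₃ = 1.2214

arm 1 (φ=0.0°): x'=0.0952, y'=-0.0131
  e−x'=0.0548;  (l²−L²−(e−x')²−y'²−z²)/2L = -0.1564
  γ=atan2(-0.3509,0.0548)=-1.4159;  ψ=arccos(-0.4404)=2.0268;  θ1=γ+ψ≈0.6109
rotate P by −φ2: (-0.0589, -0.0759, -0.3509)
  e−x'=0.2089;  (l²−L²−(e−x')²−y'²−z²)/2L = -0.2849
  θ2 = atan2(B,A) + arccos(C/0.4084) = 1.3090
arm 3 (φ=240.0°): x'=-0.0363, y'=0.0890
  A=0.1863, B=-0.3509, C=(l²−L²−A²−y'²−z²)/(2L)=-0.2659
  θ3 = atan2(B,A) + arccos(C/0.3973) = 1.2214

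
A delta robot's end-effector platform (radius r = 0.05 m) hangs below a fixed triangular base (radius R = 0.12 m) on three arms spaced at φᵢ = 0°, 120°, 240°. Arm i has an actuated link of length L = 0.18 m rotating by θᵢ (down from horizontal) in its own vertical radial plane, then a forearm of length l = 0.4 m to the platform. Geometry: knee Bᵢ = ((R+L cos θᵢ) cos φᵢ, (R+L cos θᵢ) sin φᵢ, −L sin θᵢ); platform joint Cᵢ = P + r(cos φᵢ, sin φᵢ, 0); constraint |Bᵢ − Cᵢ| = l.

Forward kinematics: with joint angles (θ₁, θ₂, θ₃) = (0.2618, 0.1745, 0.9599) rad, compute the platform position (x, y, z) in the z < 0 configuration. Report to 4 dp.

(0.0657, 0.1408, -0.3759)

φ1=0.0°: virtual centre (0.2439, 0.0000, -0.0466), radius l
arm 2 at φ=120.0°: (R−r)+L cos θ2 = 0.2473;  centre 2 = (-0.1236, 0.2141, -0.0313)
φ3=240.0°: virtual centre (-0.0866, -0.1500, -0.1474), radius l
eliminate P² terms by subtracting sphere 1 from 2 and 3
linear system: -0.7350x+0.4283y = 0.0005−0.0307z; -0.6610x+-0.3001y = -0.0099−-0.2017z
Cramer: x(z) = 0.0081-0.1533z;  y(z) = 0.0151-0.3346z
sphere 1 gives Az²+Bz+C=0 with A=1.1355, B=0.1554, C=-0.1020;  B²−4AC=0.4875;  roots -0.3759, 0.2391;  negative root z = -0.3759
x = 0.0657, y = 0.1408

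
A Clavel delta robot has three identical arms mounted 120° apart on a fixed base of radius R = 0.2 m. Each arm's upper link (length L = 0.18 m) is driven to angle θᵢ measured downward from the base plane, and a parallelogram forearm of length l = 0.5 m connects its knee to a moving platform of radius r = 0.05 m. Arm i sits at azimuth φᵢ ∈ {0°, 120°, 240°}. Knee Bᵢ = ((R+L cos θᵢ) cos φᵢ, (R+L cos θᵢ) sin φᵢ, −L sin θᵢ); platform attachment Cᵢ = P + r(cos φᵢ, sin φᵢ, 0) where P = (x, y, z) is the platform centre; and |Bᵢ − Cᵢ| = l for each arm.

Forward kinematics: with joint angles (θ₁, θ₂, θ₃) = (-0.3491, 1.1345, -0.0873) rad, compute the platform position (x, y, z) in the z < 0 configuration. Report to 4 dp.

centre 1 = (0.3191·cos0.0°, 0.3191·sin0.0°, 0.0616) = (0.3191, 0.0000, 0.0616)
φ2=120.0°: virtual centre (-0.1130, 0.1958, -0.1631), radius l
φ3=240.0°: virtual centre (-0.1647, -0.2852, 0.0157), radius l
eliminate P² terms by subtracting sphere 1 from 2 and 3
plane₁₂: -0.8644x+0.3916y+-0.4494z = -0.0279
det = 0.8719;  x = 0.0169+-0.3352z,  y = -0.0340+0.4078z
sphere 1 gives Az²+Bz+C=0 with A=1.2787, B=0.0518, C=-0.1537;  B²−4AC=0.7888;  roots -0.3675, 0.3271;  negative root z = -0.3675
x = 0.1401, y = -0.1839

(0.1401, -0.1839, -0.3675)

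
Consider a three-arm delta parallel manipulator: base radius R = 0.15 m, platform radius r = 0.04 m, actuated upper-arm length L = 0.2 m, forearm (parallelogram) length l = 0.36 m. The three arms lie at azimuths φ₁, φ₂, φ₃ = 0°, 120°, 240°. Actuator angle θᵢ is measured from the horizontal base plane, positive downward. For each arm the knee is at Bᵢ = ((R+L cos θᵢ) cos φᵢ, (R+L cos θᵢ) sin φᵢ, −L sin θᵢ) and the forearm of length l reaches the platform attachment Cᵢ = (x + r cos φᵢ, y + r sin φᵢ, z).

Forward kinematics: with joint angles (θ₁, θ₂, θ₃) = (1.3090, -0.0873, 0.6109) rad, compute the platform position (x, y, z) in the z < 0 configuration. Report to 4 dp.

(-0.1774, 0.0765, -0.2867)

S1 = (0.1618·cos0.0°, 0.1618·sin0.0°, -0.1932) = (0.1618, 0.0000, -0.1932)
φ2=120.0°: virtual centre (-0.1546, 0.2678, 0.0174), radius l
φ3=240.0°: virtual centre (-0.1369, -0.2371, -0.1147), radius l
eliminate P² terms by subtracting sphere 1 from 2 and 3
[-0.6328 0.5356 0.4212]·P = 0.0324;  [-0.5974 -0.4743 0.1569]·P = 0.0247
Cramer: x(z) = -0.0461+0.4578z;  y(z) = 0.0061-0.2457z
into |P−S₁|² = l²: 1.2699z² + 0.1931z + -0.0490 = 0;  Δ = 0.2863;  z = -0.2867 or 0.1347 → z<0 root = -0.2867
x = -0.1774, y = 0.0765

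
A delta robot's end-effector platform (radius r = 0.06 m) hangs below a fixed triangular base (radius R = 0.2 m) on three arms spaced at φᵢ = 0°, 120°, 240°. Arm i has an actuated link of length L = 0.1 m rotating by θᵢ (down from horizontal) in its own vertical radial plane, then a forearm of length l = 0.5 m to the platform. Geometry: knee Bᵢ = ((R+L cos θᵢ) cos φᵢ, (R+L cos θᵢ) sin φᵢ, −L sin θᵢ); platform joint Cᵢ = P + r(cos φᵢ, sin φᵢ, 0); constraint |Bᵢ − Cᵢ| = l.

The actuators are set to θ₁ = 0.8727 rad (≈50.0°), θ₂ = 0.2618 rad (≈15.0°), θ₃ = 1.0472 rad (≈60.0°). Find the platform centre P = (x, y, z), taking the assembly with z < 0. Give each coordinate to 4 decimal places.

φ1=0.0°: virtual centre (0.2043, 0.0000, -0.0766), radius l
φ2=120.0°: virtual centre (-0.1183, 0.2049, -0.0259), radius l
φ3=240.0°: virtual centre (-0.0950, -0.1645, -0.0866), radius l
|S₂|²−|S₁|² = 0.0090;  |S₃|²−|S₁|² = -0.0040
plane₁₂: -0.6451x+0.4098y+0.1014z = 0.0090
det = 0.4576;  x = -0.0029+0.0551z,  y = 0.0175+-0.1609z
into |P−S₁|² = l²: 1.0289z² + 0.1248z + -0.2009 = 0;  Δ = 0.8424;  z = -0.5066 or 0.3854 → z<0 root = -0.5066
x = -0.0308, y = 0.0990

(-0.0308, 0.0990, -0.5066)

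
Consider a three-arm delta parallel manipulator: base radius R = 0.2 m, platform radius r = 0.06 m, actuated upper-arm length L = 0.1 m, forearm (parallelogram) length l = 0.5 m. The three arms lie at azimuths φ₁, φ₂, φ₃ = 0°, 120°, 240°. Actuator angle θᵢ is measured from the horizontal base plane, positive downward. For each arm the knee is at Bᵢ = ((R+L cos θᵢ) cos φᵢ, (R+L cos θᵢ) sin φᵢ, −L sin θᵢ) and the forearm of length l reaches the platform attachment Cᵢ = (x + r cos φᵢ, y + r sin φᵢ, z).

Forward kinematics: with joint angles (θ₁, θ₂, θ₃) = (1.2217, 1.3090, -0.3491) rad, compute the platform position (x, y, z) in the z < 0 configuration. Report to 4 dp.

(-0.0989, -0.1936, -0.4654)

φ1=0.0°: virtual centre (0.1742, 0.0000, -0.0940), radius l
O2 = (0.1659·cos120.0°, 0.1659·sin120.0°, -0.0966) = (-0.0829, 0.1437, -0.0966)
φ3=240.0°: virtual centre (-0.1170, -0.2026, 0.0342), radius l
subtract pairs → two planes through P
linear system: -0.5143x+0.2873y = -0.0023−-0.0052z; -0.5824x+-0.4052y = 0.0167−0.2563z
det = 0.3757;  x = -0.0103+0.1904z,  y = -0.0265+0.3590z
quadratic in z: (1.1651)z²+(0.0987)z+(-0.2064)=0, √Δ=0.9858 → z ∈ {-0.4654, 0.3807}; z = -0.4654 (taking z<0)
x = -0.0989, y = -0.1936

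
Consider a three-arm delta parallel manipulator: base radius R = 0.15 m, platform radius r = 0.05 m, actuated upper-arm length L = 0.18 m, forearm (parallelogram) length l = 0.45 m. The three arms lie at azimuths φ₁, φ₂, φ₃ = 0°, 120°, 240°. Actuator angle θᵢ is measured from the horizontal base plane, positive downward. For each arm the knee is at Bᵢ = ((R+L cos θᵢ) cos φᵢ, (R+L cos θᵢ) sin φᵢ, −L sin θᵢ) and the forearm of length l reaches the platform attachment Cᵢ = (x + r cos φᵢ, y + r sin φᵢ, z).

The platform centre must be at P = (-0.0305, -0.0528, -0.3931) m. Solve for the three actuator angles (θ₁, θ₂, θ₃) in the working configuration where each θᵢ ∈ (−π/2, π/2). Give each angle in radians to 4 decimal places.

arm 1 (φ=0.0°): x'=-0.0305, y'=-0.0528
  A=0.1305, B=-0.3931, C=(l²−L²−A²−y'²−z²)/(2L)=-0.0118
  θ1 = atan2(B,A) + arccos(C/0.4142) = 0.3490
rotate P by −φ2: (-0.0305, 0.0528, -0.3931)
  A cos θ + B sin θ = C:  0.1305·cos θ + -0.3931·sin θ = -0.0118
  √(A²+B²)=0.4142;  θ2 = -1.2503+1.5992 ≈ 0.3489
φ3=240.0° → target in arm frame (0.0610, 0.0000)
  e−x'=0.0390;  (l²−L²−(e−x')²−y'²−z²)/2L = 0.0390
  θ3 = atan2(B,A) + arccos(C/0.3950) = 0.0000

θ₁ = 0.3490, θ₂ = 0.3489, θ₃ = 0.0000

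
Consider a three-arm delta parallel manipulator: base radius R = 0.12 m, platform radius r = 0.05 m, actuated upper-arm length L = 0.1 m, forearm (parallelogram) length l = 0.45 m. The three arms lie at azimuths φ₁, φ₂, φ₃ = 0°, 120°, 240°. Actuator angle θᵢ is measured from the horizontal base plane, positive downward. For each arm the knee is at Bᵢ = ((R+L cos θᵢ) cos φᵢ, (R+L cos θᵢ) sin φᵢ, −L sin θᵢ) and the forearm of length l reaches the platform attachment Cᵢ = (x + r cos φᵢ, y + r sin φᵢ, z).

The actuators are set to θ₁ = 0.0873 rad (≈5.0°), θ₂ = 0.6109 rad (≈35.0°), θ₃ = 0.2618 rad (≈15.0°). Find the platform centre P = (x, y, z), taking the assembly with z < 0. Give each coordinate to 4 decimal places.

(0.0627, -0.0559, -0.4423)

arm 1 at φ=0.0°: e+L cos θ1 = 0.1696;  O1 = (0.1696, 0.0000, -0.0087)
arm 2 at φ=120.0°: e+L cos θ2 = 0.1519;  O2 = (-0.0760, 0.1316, -0.0574)
arm 3 at φ=240.0°: e+L cos θ3 = 0.1666;  O3 = (-0.0833, -0.1443, -0.0259)
|O₂|²−|O₁|² = -0.0025;  |O₃|²−|O₁|² = -0.0004
linear system: -0.4912x+0.2631y = -0.0025−-0.0973z; -0.5058x+-0.2885y = -0.0004−-0.0343z
Cramer: x(z) = 0.0030-0.1350z;  y(z) = -0.0038+0.1177z
sphere 1 gives Az²+Bz+C=0 with A=1.0321, B=0.0615, C=-0.1747;  B²−4AC=0.7248;  roots -0.4423, 0.3826;  negative root z = -0.4423
x = 0.0627, y = -0.0559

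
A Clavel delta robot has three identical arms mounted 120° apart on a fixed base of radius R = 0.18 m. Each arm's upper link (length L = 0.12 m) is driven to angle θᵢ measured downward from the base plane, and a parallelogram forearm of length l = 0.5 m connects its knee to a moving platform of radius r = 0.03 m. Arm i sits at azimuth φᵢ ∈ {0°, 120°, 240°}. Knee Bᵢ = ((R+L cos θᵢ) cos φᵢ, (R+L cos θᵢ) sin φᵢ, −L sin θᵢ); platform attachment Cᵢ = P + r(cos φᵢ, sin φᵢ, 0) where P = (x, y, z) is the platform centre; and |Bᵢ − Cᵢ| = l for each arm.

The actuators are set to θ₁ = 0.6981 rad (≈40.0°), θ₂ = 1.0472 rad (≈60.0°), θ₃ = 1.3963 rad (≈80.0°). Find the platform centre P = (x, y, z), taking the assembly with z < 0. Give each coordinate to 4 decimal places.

arm 1 at φ=0.0°: ρ1 = 0.2419;  O1 = (0.2419, 0.0000, -0.0771)
O2 = (0.2100·cos120.0°, 0.2100·sin120.0°, -0.1039) = (-0.1050, 0.1819, -0.1039)
φ3=240.0°: virtual centre (-0.0854, -0.1479, -0.1182), radius l
|O₂|²−|O₁|² = -0.0096;  |O₃|²−|O₁|² = -0.0213
linear system: -0.6939x+0.3637y = -0.0096−-0.0536z; -0.6547x+-0.2959y = -0.0213−-0.0821z
Cramer: x(z) = 0.0239-0.1031z;  y(z) = 0.0192-0.0493z
quadratic in z: (1.0131)z²+(0.1973)z+(-0.1961)=0, √Δ=0.9131 → z ∈ {-0.5480, 0.3533}; z = -0.5480 (taking z<0)
x = 0.0804, y = 0.0463

(0.0804, 0.0463, -0.5480)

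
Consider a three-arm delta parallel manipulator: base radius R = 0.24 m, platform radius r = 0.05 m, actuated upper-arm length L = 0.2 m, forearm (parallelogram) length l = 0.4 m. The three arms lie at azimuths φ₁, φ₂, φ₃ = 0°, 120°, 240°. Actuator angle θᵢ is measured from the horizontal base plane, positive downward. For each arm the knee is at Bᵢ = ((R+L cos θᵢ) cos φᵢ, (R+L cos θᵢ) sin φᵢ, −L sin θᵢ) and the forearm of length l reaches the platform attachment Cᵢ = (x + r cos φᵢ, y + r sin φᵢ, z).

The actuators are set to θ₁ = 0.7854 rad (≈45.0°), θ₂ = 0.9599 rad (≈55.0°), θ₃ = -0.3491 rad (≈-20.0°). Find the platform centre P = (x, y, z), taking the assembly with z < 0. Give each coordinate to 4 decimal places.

(-0.0405, -0.1134, -0.2353)

O1 = (0.3314·cos0.0°, 0.3314·sin0.0°, -0.1414) = (0.3314, 0.0000, -0.1414)
arm 2 at φ=120.0°: e+L cos θ2 = 0.3047;  O2 = (-0.1524, 0.2639, -0.1638)
O3 = (0.3779·cos240.0°, 0.3779·sin240.0°, 0.0684) = (-0.1890, -0.3273, 0.0684)
eliminate P² terms by subtracting sphere 1 from 2 and 3
[-0.9676 0.5278 -0.0448]·P = -0.0101;  [-1.0408 -0.6546 0.4197]·P = 0.0177
Cramer: x(z) = -0.0023+0.1625z;  y(z) = -0.0234+0.3828z
into |P−O₁|² = l²: 1.1729z² + 0.1565z + -0.0281 = 0;  Δ = 0.1563;  z = -0.2353 or 0.1018 → z<0 root = -0.2353
x = -0.0405, y = -0.1134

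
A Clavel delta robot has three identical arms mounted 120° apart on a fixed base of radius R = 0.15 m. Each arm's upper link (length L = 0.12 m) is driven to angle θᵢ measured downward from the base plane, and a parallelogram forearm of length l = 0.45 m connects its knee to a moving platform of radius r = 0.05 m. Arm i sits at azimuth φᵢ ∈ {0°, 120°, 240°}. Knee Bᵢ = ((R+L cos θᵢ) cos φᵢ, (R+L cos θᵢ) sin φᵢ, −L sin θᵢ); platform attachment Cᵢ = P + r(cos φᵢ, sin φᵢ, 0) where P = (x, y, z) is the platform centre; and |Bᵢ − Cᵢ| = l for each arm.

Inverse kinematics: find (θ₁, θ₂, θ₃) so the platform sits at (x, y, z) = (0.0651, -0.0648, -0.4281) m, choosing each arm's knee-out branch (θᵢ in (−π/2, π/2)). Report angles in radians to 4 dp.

θ₁ = 0.0870, θ₂ = 0.6980, θ₃ = 0.2620

rotate P by −φ1: (0.0651, -0.0648, -0.4281)
  A=0.0349, B=-0.4281, C=(l²−L²−A²−y'²−z²)/(2L)=-0.0024
  γ=atan2(-0.4281,0.0349)=-1.4895;  ψ=arccos(-0.0057)=1.5765;  θ1=γ+ψ≈0.0870
rotate P by −φ2: (-0.0887, -0.0240, -0.4281)
  A=0.1887, B=-0.4281, C=(l²−L²−A²−y'²−z²)/(2L)=-0.1306
  θ2 = atan2(B,A) + arccos(C/0.4678) = 0.6980
rotate P by −φ3: (0.0236, 0.0888, -0.4281)
  e−x'=0.0764;  (l²−L²−(e−x')²−y'²−z²)/2L = -0.0371
  θ3 = atan2(B,A) + arccos(C/0.4349) = 0.2620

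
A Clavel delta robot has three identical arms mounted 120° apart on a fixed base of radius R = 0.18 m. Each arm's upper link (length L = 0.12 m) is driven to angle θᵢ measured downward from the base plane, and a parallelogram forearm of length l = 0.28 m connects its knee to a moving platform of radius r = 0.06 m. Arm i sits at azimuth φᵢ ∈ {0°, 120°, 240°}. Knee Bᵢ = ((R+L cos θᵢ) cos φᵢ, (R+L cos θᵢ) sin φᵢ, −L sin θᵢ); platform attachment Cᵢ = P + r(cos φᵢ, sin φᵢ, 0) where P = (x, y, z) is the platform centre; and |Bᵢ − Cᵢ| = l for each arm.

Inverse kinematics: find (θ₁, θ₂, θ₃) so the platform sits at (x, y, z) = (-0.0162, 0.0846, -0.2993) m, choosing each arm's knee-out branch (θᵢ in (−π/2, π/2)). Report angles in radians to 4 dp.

φ1=0.0° → target in arm frame (-0.0162, 0.0846)
  A=0.1362, B=-0.2993, C=(l²−L²−A²−y'²−z²)/(2L)=-0.2137
  γ=atan2(-0.2993,0.1362)=-1.1437;  ψ=arccos(-0.6499)=2.2782;  θ1=γ+ψ≈1.1345
arm 2 (φ=120.0°): x'=0.0814, y'=-0.0283
  e−x'=0.0386;  (l²−L²−(e−x')²−y'²−z²)/2L = -0.1161
  √(A²+B²)=0.3018;  θ2 = -1.4424+1.9658 ≈ 0.5234
rotate P by −φ3: (-0.0652, -0.0563, -0.2993)
  A cos θ + B sin θ = C:  0.1852·cos θ + -0.2993·sin θ = -0.2627
  √(A²+B²)=0.3519;  θ3 = -1.0168+2.4133 ≈ 1.3965

θ₁ = 1.1345, θ₂ = 0.5234, θ₃ = 1.3965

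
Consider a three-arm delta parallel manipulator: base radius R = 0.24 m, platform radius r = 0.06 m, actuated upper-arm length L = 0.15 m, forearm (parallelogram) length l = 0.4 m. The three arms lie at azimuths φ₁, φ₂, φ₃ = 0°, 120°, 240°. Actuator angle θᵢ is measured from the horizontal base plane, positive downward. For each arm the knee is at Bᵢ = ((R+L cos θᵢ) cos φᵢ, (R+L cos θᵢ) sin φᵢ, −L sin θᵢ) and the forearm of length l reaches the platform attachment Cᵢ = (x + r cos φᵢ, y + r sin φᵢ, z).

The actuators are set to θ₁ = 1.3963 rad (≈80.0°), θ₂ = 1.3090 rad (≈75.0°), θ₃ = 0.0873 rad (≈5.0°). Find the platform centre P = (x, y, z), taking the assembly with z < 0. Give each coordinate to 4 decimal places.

φ1=0.0°: virtual centre (0.2060, 0.0000, -0.1477), radius l
O2 = (0.2188·cos120.0°, 0.2188·sin120.0°, -0.1449) = (-0.1094, 0.1895, -0.1449)
φ3=240.0°: virtual centre (-0.1647, -0.2853, -0.0131), radius l
subtract pairs → two planes through P
[-0.6309 0.3790 0.0057]·P = 0.0046;  [-0.7415 -0.5706 0.2693]·P = 0.0444
Cramer: x(z) = -0.0304+0.1643z;  y(z) = -0.0384+0.2585z
quadratic in z: (1.0938)z²+(0.1979)z+(-0.0808)=0, √Δ=0.6267 → z ∈ {-0.3770, 0.1960}; z = -0.3770 (taking z<0)
x = -0.0923, y = -0.1358

(-0.0923, -0.1358, -0.3770)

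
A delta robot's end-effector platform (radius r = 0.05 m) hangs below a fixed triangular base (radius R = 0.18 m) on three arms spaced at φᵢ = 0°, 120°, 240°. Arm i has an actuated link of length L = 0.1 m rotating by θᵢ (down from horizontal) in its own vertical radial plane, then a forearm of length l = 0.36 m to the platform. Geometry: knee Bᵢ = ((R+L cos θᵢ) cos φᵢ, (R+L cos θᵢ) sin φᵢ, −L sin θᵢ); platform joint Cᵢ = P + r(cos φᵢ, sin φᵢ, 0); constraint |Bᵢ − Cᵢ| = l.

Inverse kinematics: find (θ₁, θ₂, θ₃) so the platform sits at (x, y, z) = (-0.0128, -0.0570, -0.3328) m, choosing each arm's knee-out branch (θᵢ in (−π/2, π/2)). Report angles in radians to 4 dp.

φ1=0.0° → target in arm frame (-0.0128, -0.0570)
  A cos θ + B sin θ = C:  0.1428·cos θ + -0.3328·sin θ = -0.0740
  θ1 = atan2(B,A) + arccos(C/0.3621) = 0.6111
φ2=120.0° → target in arm frame (-0.0430, 0.0396)
  e−x'=0.1730;  (l²−L²−(e−x')²−y'²−z²)/2L = -0.1132
  γ=atan2(-0.3328,0.1730)=-1.0915;  ψ=arccos(-0.3018)=1.8774;  θ2=γ+ψ≈0.7859
φ3=240.0° → target in arm frame (0.0558, 0.0174)
  A cos θ + B sin θ = C:  0.0742·cos θ + -0.3328·sin θ = 0.0151
  θ3 = atan2(B,A) + arccos(C/0.3410) = 0.1750

θ₁ = 0.6111, θ₂ = 0.7859, θ₃ = 0.1750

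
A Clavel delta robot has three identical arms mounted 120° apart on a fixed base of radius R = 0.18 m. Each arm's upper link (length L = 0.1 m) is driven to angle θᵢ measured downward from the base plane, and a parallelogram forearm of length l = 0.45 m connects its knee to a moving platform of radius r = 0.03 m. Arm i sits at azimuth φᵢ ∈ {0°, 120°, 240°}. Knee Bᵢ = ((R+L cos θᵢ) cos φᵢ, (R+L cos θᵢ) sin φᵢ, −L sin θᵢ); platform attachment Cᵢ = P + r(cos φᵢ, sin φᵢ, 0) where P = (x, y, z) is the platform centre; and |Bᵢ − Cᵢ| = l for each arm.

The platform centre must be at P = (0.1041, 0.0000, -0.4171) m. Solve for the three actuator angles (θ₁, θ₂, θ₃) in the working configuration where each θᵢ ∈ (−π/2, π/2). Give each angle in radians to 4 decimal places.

φ1=0.0° → target in arm frame (0.1041, 0.0000)
  A=0.0459, B=-0.4171, C=(l²−L²−A²−y'²−z²)/(2L)=0.0821
  θ1 = atan2(B,A) + arccos(C/0.4196) = -0.0873
arm 2 (φ=120.0°): x'=-0.0520, y'=-0.0902
  A=0.2020, B=-0.4171, C=(l²−L²−A²−y'²−z²)/(2L)=-0.1521
  √(A²+B²)=0.4635;  θ2 = -1.1197+1.9052 ≈ 0.7855
φ3=240.0° → target in arm frame (-0.0521, 0.0902)
  A=0.2021, B=-0.4171, C=(l²−L²−A²−y'²−z²)/(2L)=-0.1521
  √(A²+B²)=0.4635;  θ3 = -1.1197+1.9052 ≈ 0.7855

θ₁ = -0.0873, θ₂ = 0.7855, θ₃ = 0.7855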